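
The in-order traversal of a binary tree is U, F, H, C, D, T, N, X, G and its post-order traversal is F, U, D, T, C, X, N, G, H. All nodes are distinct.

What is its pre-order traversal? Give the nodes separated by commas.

The last element of post-order is the root; it splits in-order into left and right subtrees.
Root H: left subtree has 2 nodes {U, F}, right has 6 {C, D, T, N, X, G}.
  Root U: left subtree has 0 nodes { }, right has 1 {F}.
  Root G: left subtree has 5 nodes {C, D, T, N, X}, right has 0 { }.
    Root N: left subtree has 3 nodes {C, D, T}, right has 1 {X}.
      Root C: left subtree has 0 nodes { }, right has 2 {D, T}.
        Root T: left subtree has 1 node {D}, right has 0 { }.

H, U, F, G, N, C, T, D, X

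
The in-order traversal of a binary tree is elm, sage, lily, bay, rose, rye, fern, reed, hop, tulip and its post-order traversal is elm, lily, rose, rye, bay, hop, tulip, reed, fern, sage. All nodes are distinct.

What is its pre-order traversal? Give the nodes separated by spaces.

The last element of post-order is the root; it splits in-order into left and right subtrees.
Root sage: left subtree has 1 node {elm}, right has 8 {lily, bay, rose, rye, fern, reed, hop, tulip}.
  Root fern: left subtree has 4 nodes {lily, bay, rose, rye}, right has 3 {reed, hop, tulip}.
    Root bay: left subtree has 1 node {lily}, right has 2 {rose, rye}.
      Root rye: left subtree has 1 node {rose}, right has 0 { }.
    Root reed: left subtree has 0 nodes { }, right has 2 {hop, tulip}.
      Root tulip: left subtree has 1 node {hop}, right has 0 { }.

sage elm fern bay lily rye rose reed tulip hop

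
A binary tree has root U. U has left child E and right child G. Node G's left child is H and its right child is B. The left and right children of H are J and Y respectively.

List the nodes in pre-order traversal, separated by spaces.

Pre-order visits the node, then its left subtree, then its right subtree.
Visit U.
At U: go left to E.
  E is a leaf — visit E.
At U: go right to G.
  Visit G.
  At G: go left to H.
    Visit H.
    At H: go left to J.
      J is a leaf — visit J.
    At H: go right to Y.
      Y is a leaf — visit Y.
  At G: go right to B.
    B is a leaf — visit B.

U E G H J Y B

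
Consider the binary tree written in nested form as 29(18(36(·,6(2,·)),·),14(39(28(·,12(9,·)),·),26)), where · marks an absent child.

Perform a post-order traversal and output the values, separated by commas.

2, 6, 36, 18, 9, 12, 28, 39, 26, 14, 29

Post-order visits the left subtree, then the right subtree, then the node.
At 29: go left to 18.
  At 18: go left to 36.
    At 36: no left child.
    At 36: go right to 6.
      At 6: go left to 2.
        2 is a leaf — visit 2.
      At 6: no right child.
      Visit 6.
    Visit 36.
  At 18: no right child.
  Visit 18.
At 29: go right to 14.
  At 14: go left to 39.
    At 39: go left to 28.
      At 28: no left child.
      At 28: go right to 12.
        At 12: go left to 9.
          9 is a leaf — visit 9.
        At 12: no right child.
        Visit 12.
      Visit 28.
    At 39: no right child.
    Visit 39.
  At 14: go right to 26.
    26 is a leaf — visit 26.
  Visit 14.
Visit 29.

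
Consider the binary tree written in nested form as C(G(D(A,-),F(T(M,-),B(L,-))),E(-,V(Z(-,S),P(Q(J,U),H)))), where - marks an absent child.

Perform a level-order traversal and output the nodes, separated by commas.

Level-order visits nodes level by level from the root, left to right within each level.
Level 0: C
Level 1: G, E
Level 2: D, F, V
Level 3: A, T, B, Z, P
Level 4: M, L, S, Q, H
Level 5: J, U

C, G, E, D, F, V, A, T, B, Z, P, M, L, S, Q, H, J, U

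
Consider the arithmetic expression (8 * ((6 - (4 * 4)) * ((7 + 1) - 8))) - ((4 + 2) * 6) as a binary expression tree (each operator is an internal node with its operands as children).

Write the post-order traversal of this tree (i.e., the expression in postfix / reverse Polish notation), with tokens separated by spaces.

8 6 4 4 * - 7 1 + 8 - * * 4 2 + 6 * -

Post-order on an expression tree gives postfix notation: for each operator, emit left operand, right operand, then the operator.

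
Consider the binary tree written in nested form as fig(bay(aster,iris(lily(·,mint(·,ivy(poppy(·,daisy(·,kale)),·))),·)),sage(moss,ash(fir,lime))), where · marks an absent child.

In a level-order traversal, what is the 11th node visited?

Level-order visits nodes level by level from the root, left to right within each level.
Level 0: fig
Level 1: bay, sage
Level 2: aster, iris, moss, ash
Level 3: lily, fir, lime
Level 4: mint
Level 5: ivy
Level 6: poppy
Level 7: daisy
Level 8: kale
Full level-order sequence: fig, bay, sage, aster, iris, moss, ash, lily, fir, lime, mint, ivy, poppy, daisy, kale.

mint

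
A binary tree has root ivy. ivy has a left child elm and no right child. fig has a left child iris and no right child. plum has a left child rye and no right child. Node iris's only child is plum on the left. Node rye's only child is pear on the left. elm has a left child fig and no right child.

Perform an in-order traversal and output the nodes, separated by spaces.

pear rye plum iris fig elm ivy

In-order visits the left subtree, then the node, then the right subtree.
At ivy: go left to elm.
  At elm: go left to fig.
    At fig: go left to iris.
      At iris: go left to plum.
        At plum: go left to rye.
          At rye: go left to pear.
            pear is a leaf — visit pear.
          Visit rye.
          At rye: no right child.
        Visit plum.
        At plum: no right child.
      Visit iris.
      At iris: no right child.
    Visit fig.
    At fig: no right child.
  Visit elm.
  At elm: no right child.
Visit ivy.
At ivy: no right child.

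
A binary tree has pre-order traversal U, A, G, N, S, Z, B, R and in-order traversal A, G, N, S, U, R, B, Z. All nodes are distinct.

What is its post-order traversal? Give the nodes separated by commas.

The first element of pre-order is the root; it splits in-order into left and right subtrees.
Root U: left subtree has 4 nodes {A, G, N, S}, right has 3 {R, B, Z}.
  Root A: left subtree has 0 nodes { }, right has 3 {G, N, S}.
    Root G: left subtree has 0 nodes { }, right has 2 {N, S}.
      Root N: left subtree has 0 nodes { }, right has 1 {S}.
  Root Z: left subtree has 2 nodes {R, B}, right has 0 { }.
    Root B: left subtree has 1 node {R}, right has 0 { }.

S, N, G, A, R, B, Z, U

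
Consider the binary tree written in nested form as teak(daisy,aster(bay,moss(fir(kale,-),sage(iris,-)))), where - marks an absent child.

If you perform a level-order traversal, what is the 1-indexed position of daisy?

Level-order visits nodes level by level from the root, left to right within each level.
Level 0: teak
Level 1: daisy, aster
Level 2: bay, moss
Level 3: fir, sage
Level 4: kale, iris
Full level-order sequence: teak, daisy, aster, bay, moss, fir, sage, kale, iris.

2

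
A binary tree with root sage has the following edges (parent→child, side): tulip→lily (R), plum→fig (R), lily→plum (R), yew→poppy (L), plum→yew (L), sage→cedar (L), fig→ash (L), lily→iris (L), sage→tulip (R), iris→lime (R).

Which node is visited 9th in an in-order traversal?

plum

In-order visits the left subtree, then the node, then the right subtree.
At sage: go left to cedar.
  cedar is a leaf — visit cedar.
Visit sage.
At sage: go right to tulip.
  At tulip: no left child.
  Visit tulip.
  At tulip: go right to lily.
    At lily: go left to iris.
      At iris: no left child.
      Visit iris.
      At iris: go right to lime.
        lime is a leaf — visit lime.
    Visit lily.
    At lily: go right to plum.
      At plum: go left to yew.
        At yew: go left to poppy.
          poppy is a leaf — visit poppy.
        Visit yew.
        At yew: no right child.
      Visit plum.
      At plum: go right to fig.
        At fig: go left to ash.
          ash is a leaf — visit ash.
        Visit fig.
        At fig: no right child.
Full in-order sequence: cedar, sage, tulip, iris, lime, lily, poppy, yew, plum, ash, fig.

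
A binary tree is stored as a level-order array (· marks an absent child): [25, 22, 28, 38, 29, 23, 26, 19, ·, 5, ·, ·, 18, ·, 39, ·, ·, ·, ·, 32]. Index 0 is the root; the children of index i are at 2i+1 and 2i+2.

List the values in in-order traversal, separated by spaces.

In-order visits the left subtree, then the node, then the right subtree.
At 25: go left to 22.
  At 22: go left to 38.
    At 38: go left to 19.
      19 is a leaf — visit 19.
    Visit 38.
    At 38: no right child.
  Visit 22.
  At 22: go right to 29.
    At 29: go left to 5.
      At 5: go left to 32.
        32 is a leaf — visit 32.
      Visit 5.
      At 5: no right child.
    Visit 29.
    At 29: no right child.
Visit 25.
At 25: go right to 28.
  At 28: go left to 23.
    At 23: no left child.
    Visit 23.
    At 23: go right to 18.
      18 is a leaf — visit 18.
  Visit 28.
  At 28: go right to 26.
    At 26: no left child.
    Visit 26.
    At 26: go right to 39.
      39 is a leaf — visit 39.

19 38 22 32 5 29 25 23 18 28 26 39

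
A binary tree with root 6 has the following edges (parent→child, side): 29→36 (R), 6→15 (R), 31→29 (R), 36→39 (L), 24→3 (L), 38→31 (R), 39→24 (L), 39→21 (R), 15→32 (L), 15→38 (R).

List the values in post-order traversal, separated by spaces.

Post-order visits the left subtree, then the right subtree, then the node.
At 6: no left child.
At 6: go right to 15.
  At 15: go left to 32.
    32 is a leaf — visit 32.
  At 15: go right to 38.
    At 38: no left child.
    At 38: go right to 31.
      At 31: no left child.
      At 31: go right to 29.
        At 29: no left child.
        At 29: go right to 36.
          At 36: go left to 39.
            At 39: go left to 24.
              At 24: go left to 3.
                3 is a leaf — visit 3.
              At 24: no right child.
              Visit 24.
            At 39: go right to 21.
              21 is a leaf — visit 21.
            Visit 39.
          At 36: no right child.
          Visit 36.
        Visit 29.
      Visit 31.
    Visit 38.
  Visit 15.
Visit 6.

32 3 24 21 39 36 29 31 38 15 6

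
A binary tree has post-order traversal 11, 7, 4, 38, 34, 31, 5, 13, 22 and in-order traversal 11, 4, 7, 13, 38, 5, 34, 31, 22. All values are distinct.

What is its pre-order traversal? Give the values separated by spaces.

22 13 4 11 7 5 38 31 34

The last element of post-order is the root; it splits in-order into left and right subtrees.
Root 22: left subtree has 8 nodes {11, 4, 7, 13, 38, 5, 34, 31}, right has 0 { }.
  Root 13: left subtree has 3 nodes {11, 4, 7}, right has 4 {38, 5, 34, 31}.
    Root 4: left subtree has 1 node {11}, right has 1 {7}.
    Root 5: left subtree has 1 node {38}, right has 2 {34, 31}.
      Root 31: left subtree has 1 node {34}, right has 0 { }.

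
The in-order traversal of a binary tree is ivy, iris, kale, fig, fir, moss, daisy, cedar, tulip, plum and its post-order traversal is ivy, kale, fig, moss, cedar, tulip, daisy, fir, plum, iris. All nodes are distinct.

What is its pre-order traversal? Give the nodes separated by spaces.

iris ivy plum fir fig kale daisy moss tulip cedar

The last element of post-order is the root; it splits in-order into left and right subtrees.
Root iris: left subtree has 1 node {ivy}, right has 8 {kale, fig, fir, moss, daisy, cedar, tulip, plum}.
  Root plum: left subtree has 7 nodes {kale, fig, fir, moss, daisy, cedar, tulip}, right has 0 { }.
    Root fir: left subtree has 2 nodes {kale, fig}, right has 4 {moss, daisy, cedar, tulip}.
      Root fig: left subtree has 1 node {kale}, right has 0 { }.
      Root daisy: left subtree has 1 node {moss}, right has 2 {cedar, tulip}.
        Root tulip: left subtree has 1 node {cedar}, right has 0 { }.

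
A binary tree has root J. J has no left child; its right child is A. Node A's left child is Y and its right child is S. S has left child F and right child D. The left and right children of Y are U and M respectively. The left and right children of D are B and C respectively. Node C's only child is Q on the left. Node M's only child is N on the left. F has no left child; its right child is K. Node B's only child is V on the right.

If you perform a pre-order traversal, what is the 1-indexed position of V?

12

Pre-order visits the node, then its left subtree, then its right subtree.
Visit J.
At J: no left child.
At J: go right to A.
  Visit A.
  At A: go left to Y.
    Visit Y.
    At Y: go left to U.
      U is a leaf — visit U.
    At Y: go right to M.
      Visit M.
      At M: go left to N.
        N is a leaf — visit N.
      At M: no right child.
  At A: go right to S.
    Visit S.
    At S: go left to F.
      Visit F.
      At F: no left child.
      At F: go right to K.
        K is a leaf — visit K.
    At S: go right to D.
      Visit D.
      At D: go left to B.
        Visit B.
        At B: no left child.
        At B: go right to V.
          V is a leaf — visit V.
      At D: go right to C.
        Visit C.
        At C: go left to Q.
          Q is a leaf — visit Q.
        At C: no right child.
Full pre-order sequence: J, A, Y, U, M, N, S, F, K, D, B, V, C, Q.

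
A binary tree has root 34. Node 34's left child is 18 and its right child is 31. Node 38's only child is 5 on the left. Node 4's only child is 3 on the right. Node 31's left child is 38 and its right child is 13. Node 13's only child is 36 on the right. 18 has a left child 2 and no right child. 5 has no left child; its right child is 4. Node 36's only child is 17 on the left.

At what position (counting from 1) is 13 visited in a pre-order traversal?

9

Pre-order visits the node, then its left subtree, then its right subtree.
Visit 34.
At 34: go left to 18.
  Visit 18.
  At 18: go left to 2.
    2 is a leaf — visit 2.
  At 18: no right child.
At 34: go right to 31.
  Visit 31.
  At 31: go left to 38.
    Visit 38.
    At 38: go left to 5.
      Visit 5.
      At 5: no left child.
      At 5: go right to 4.
        Visit 4.
        At 4: no left child.
        At 4: go right to 3.
          3 is a leaf — visit 3.
    At 38: no right child.
  At 31: go right to 13.
    Visit 13.
    At 13: no left child.
    At 13: go right to 36.
      Visit 36.
      At 36: go left to 17.
        17 is a leaf — visit 17.
      At 36: no right child.
Full pre-order sequence: 34, 18, 2, 31, 38, 5, 4, 3, 13, 36, 17.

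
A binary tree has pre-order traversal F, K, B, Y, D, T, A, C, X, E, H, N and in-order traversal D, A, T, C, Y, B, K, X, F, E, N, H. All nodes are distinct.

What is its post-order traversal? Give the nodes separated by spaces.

A C T D Y B X K N H E F

The first element of pre-order is the root; it splits in-order into left and right subtrees.
Root F: left subtree has 8 nodes {D, A, T, C, Y, B, K, X}, right has 3 {E, N, H}.
  Root K: left subtree has 6 nodes {D, A, T, C, Y, B}, right has 1 {X}.
    Root B: left subtree has 5 nodes {D, A, T, C, Y}, right has 0 { }.
      Root Y: left subtree has 4 nodes {D, A, T, C}, right has 0 { }.
        Root D: left subtree has 0 nodes { }, right has 3 {A, T, C}.
          Root T: left subtree has 1 node {A}, right has 1 {C}.
  Root E: left subtree has 0 nodes { }, right has 2 {N, H}.
    Root H: left subtree has 1 node {N}, right has 0 { }.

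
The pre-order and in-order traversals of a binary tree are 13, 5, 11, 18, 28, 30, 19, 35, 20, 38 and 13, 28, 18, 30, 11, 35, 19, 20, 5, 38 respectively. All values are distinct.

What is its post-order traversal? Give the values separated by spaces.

The first element of pre-order is the root; it splits in-order into left and right subtrees.
Root 13: left subtree has 0 nodes { }, right has 9 {28, 18, 30, 11, 35, 19, 20, 5, 38}.
  Root 5: left subtree has 7 nodes {28, 18, 30, 11, 35, 19, 20}, right has 1 {38}.
    Root 11: left subtree has 3 nodes {28, 18, 30}, right has 3 {35, 19, 20}.
      Root 18: left subtree has 1 node {28}, right has 1 {30}.
      Root 19: left subtree has 1 node {35}, right has 1 {20}.

28 30 18 35 20 19 11 38 5 13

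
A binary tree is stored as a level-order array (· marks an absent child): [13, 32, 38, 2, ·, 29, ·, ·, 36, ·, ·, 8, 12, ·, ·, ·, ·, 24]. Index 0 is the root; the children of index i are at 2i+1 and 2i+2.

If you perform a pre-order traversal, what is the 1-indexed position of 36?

Pre-order visits the node, then its left subtree, then its right subtree.
Visit 13.
At 13: go left to 32.
  Visit 32.
  At 32: go left to 2.
    Visit 2.
    At 2: no left child.
    At 2: go right to 36.
      Visit 36.
      At 36: go left to 24.
        24 is a leaf — visit 24.
      At 36: no right child.
  At 32: no right child.
At 13: go right to 38.
  Visit 38.
  At 38: go left to 29.
    Visit 29.
    At 29: go left to 8.
      8 is a leaf — visit 8.
    At 29: go right to 12.
      12 is a leaf — visit 12.
  At 38: no right child.
Full pre-order sequence: 13, 32, 2, 36, 24, 38, 29, 8, 12.

4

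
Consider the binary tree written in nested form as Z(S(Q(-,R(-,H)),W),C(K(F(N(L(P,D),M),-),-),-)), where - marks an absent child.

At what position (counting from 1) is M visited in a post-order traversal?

9

Post-order visits the left subtree, then the right subtree, then the node.
At Z: go left to S.
  At S: go left to Q.
    At Q: no left child.
    At Q: go right to R.
      At R: no left child.
      At R: go right to H.
        H is a leaf — visit H.
      Visit R.
    Visit Q.
  At S: go right to W.
    W is a leaf — visit W.
  Visit S.
At Z: go right to C.
  At C: go left to K.
    At K: go left to F.
      At F: go left to N.
        At N: go left to L.
          At L: go left to P.
            P is a leaf — visit P.
          At L: go right to D.
            D is a leaf — visit D.
          Visit L.
        At N: go right to M.
          M is a leaf — visit M.
        Visit N.
      At F: no right child.
      Visit F.
    At K: no right child.
    Visit K.
  At C: no right child.
  Visit C.
Visit Z.
Full post-order sequence: H, R, Q, W, S, P, D, L, M, N, F, K, C, Z.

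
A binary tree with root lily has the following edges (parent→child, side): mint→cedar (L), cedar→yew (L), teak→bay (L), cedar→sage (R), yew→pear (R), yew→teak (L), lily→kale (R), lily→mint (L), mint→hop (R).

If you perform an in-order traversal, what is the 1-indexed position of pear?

In-order visits the left subtree, then the node, then the right subtree.
At lily: go left to mint.
  At mint: go left to cedar.
    At cedar: go left to yew.
      At yew: go left to teak.
        At teak: go left to bay.
          bay is a leaf — visit bay.
        Visit teak.
        At teak: no right child.
      Visit yew.
      At yew: go right to pear.
        pear is a leaf — visit pear.
    Visit cedar.
    At cedar: go right to sage.
      sage is a leaf — visit sage.
  Visit mint.
  At mint: go right to hop.
    hop is a leaf — visit hop.
Visit lily.
At lily: go right to kale.
  kale is a leaf — visit kale.
Full in-order sequence: bay, teak, yew, pear, cedar, sage, mint, hop, lily, kale.

4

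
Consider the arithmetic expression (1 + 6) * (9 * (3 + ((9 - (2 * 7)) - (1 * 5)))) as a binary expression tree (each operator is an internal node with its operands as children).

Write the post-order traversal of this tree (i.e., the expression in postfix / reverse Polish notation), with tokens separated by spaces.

1 6 + 9 3 9 2 7 * - 1 5 * - + * *

Post-order on an expression tree gives postfix notation: for each operator, emit left operand, right operand, then the operator.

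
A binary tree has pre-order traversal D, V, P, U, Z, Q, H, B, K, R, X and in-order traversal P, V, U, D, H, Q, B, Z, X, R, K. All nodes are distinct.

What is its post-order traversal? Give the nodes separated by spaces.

The first element of pre-order is the root; it splits in-order into left and right subtrees.
Root D: left subtree has 3 nodes {P, V, U}, right has 7 {H, Q, B, Z, X, R, K}.
  Root V: left subtree has 1 node {P}, right has 1 {U}.
  Root Z: left subtree has 3 nodes {H, Q, B}, right has 3 {X, R, K}.
    Root Q: left subtree has 1 node {H}, right has 1 {B}.
    Root K: left subtree has 2 nodes {X, R}, right has 0 { }.
      Root R: left subtree has 1 node {X}, right has 0 { }.

P U V H B Q X R K Z D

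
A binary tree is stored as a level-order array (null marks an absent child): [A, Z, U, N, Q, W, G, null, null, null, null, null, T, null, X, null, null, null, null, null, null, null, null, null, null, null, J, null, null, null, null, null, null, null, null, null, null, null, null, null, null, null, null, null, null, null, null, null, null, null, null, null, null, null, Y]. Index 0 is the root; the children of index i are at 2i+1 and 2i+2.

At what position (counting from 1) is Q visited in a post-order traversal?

2

Post-order visits the left subtree, then the right subtree, then the node.
At A: go left to Z.
  At Z: go left to N.
    N is a leaf — visit N.
  At Z: go right to Q.
    Q is a leaf — visit Q.
  Visit Z.
At A: go right to U.
  At U: go left to W.
    At W: no left child.
    At W: go right to T.
      At T: no left child.
      At T: go right to J.
        At J: no left child.
        At J: go right to Y.
          Y is a leaf — visit Y.
        Visit J.
      Visit T.
    Visit W.
  At U: go right to G.
    At G: no left child.
    At G: go right to X.
      X is a leaf — visit X.
    Visit G.
  Visit U.
Visit A.
Full post-order sequence: N, Q, Z, Y, J, T, W, X, G, U, A.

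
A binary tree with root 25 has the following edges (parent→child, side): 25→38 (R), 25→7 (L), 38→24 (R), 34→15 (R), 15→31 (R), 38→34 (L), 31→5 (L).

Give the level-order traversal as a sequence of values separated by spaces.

25 7 38 34 24 15 31 5

Level-order visits nodes level by level from the root, left to right within each level.
Level 0: 25
Level 1: 7, 38
Level 2: 34, 24
Level 3: 15
Level 4: 31
Level 5: 5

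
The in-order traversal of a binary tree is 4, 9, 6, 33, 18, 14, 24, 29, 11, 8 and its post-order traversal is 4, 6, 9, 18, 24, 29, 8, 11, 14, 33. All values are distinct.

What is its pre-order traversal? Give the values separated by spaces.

The last element of post-order is the root; it splits in-order into left and right subtrees.
Root 33: left subtree has 3 nodes {4, 9, 6}, right has 6 {18, 14, 24, 29, 11, 8}.
  Root 9: left subtree has 1 node {4}, right has 1 {6}.
  Root 14: left subtree has 1 node {18}, right has 4 {24, 29, 11, 8}.
    Root 11: left subtree has 2 nodes {24, 29}, right has 1 {8}.
      Root 29: left subtree has 1 node {24}, right has 0 { }.

33 9 4 6 14 18 11 29 24 8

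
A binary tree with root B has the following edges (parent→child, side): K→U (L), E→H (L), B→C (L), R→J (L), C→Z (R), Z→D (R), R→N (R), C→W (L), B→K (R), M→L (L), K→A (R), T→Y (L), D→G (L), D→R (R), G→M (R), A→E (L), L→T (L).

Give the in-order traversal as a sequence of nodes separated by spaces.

W C Z G Y T L M D J R N B U K H E A

In-order visits the left subtree, then the node, then the right subtree.
At B: go left to C.
  At C: go left to W.
    W is a leaf — visit W.
  Visit C.
  At C: go right to Z.
    At Z: no left child.
    Visit Z.
    At Z: go right to D.
      At D: go left to G.
        At G: no left child.
        Visit G.
        At G: go right to M.
          At M: go left to L.
            At L: go left to T.
              At T: go left to Y.
                Y is a leaf — visit Y.
              Visit T.
              At T: no right child.
            Visit L.
            At L: no right child.
          Visit M.
          At M: no right child.
      Visit D.
      At D: go right to R.
        At R: go left to J.
          J is a leaf — visit J.
        Visit R.
        At R: go right to N.
          N is a leaf — visit N.
Visit B.
At B: go right to K.
  At K: go left to U.
    U is a leaf — visit U.
  Visit K.
  At K: go right to A.
    At A: go left to E.
      At E: go left to H.
        H is a leaf — visit H.
      Visit E.
      At E: no right child.
    Visit A.
    At A: no right child.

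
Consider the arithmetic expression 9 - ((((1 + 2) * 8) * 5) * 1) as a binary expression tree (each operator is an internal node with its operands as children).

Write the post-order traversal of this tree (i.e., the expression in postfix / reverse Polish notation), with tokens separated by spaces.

9 1 2 + 8 * 5 * 1 * -

Post-order on an expression tree gives postfix notation: for each operator, emit left operand, right operand, then the operator.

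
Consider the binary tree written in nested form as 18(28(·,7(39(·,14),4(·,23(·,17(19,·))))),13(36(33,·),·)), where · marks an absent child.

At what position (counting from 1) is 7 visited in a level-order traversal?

4

Level-order visits nodes level by level from the root, left to right within each level.
Level 0: 18
Level 1: 28, 13
Level 2: 7, 36
Level 3: 39, 4, 33
Level 4: 14, 23
Level 5: 17
Level 6: 19
Full level-order sequence: 18, 28, 13, 7, 36, 39, 4, 33, 14, 23, 17, 19.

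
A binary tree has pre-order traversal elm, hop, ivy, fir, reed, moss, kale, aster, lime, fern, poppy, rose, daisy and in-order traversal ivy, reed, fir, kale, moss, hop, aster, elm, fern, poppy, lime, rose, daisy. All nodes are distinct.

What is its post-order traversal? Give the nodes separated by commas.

The first element of pre-order is the root; it splits in-order into left and right subtrees.
Root elm: left subtree has 7 nodes {ivy, reed, fir, kale, moss, hop, aster}, right has 5 {fern, poppy, lime, rose, daisy}.
  Root hop: left subtree has 5 nodes {ivy, reed, fir, kale, moss}, right has 1 {aster}.
    Root ivy: left subtree has 0 nodes { }, right has 4 {reed, fir, kale, moss}.
      Root fir: left subtree has 1 node {reed}, right has 2 {kale, moss}.
        Root moss: left subtree has 1 node {kale}, right has 0 { }.
  Root lime: left subtree has 2 nodes {fern, poppy}, right has 2 {rose, daisy}.
    Root fern: left subtree has 0 nodes { }, right has 1 {poppy}.
    Root rose: left subtree has 0 nodes { }, right has 1 {daisy}.

reed, kale, moss, fir, ivy, aster, hop, poppy, fern, daisy, rose, lime, elm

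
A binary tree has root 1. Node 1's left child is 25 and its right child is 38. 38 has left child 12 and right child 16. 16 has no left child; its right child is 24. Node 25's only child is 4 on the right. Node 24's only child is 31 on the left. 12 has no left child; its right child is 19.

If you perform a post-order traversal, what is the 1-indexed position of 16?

Post-order visits the left subtree, then the right subtree, then the node.
At 1: go left to 25.
  At 25: no left child.
  At 25: go right to 4.
    4 is a leaf — visit 4.
  Visit 25.
At 1: go right to 38.
  At 38: go left to 12.
    At 12: no left child.
    At 12: go right to 19.
      19 is a leaf — visit 19.
    Visit 12.
  At 38: go right to 16.
    At 16: no left child.
    At 16: go right to 24.
      At 24: go left to 31.
        31 is a leaf — visit 31.
      At 24: no right child.
      Visit 24.
    Visit 16.
  Visit 38.
Visit 1.
Full post-order sequence: 4, 25, 19, 12, 31, 24, 16, 38, 1.

7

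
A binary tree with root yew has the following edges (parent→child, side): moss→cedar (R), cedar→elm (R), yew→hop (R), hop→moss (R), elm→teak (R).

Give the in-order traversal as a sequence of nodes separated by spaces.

yew hop moss cedar elm teak

In-order visits the left subtree, then the node, then the right subtree.
At yew: no left child.
Visit yew.
At yew: go right to hop.
  At hop: no left child.
  Visit hop.
  At hop: go right to moss.
    At moss: no left child.
    Visit moss.
    At moss: go right to cedar.
      At cedar: no left child.
      Visit cedar.
      At cedar: go right to elm.
        At elm: no left child.
        Visit elm.
        At elm: go right to teak.
          teak is a leaf — visit teak.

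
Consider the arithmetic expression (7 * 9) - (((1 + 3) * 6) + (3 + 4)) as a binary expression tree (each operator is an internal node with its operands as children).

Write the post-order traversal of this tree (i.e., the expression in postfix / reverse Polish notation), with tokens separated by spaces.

Post-order on an expression tree gives postfix notation: for each operator, emit left operand, right operand, then the operator.

7 9 * 1 3 + 6 * 3 4 + + -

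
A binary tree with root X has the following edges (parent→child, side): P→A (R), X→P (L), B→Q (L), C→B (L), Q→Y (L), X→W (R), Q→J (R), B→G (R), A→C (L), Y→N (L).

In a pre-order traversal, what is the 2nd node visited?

P

Pre-order visits the node, then its left subtree, then its right subtree.
Visit X.
At X: go left to P.
  Visit P.
  At P: no left child.
  At P: go right to A.
    Visit A.
    At A: go left to C.
      Visit C.
      At C: go left to B.
        Visit B.
        At B: go left to Q.
          Visit Q.
          At Q: go left to Y.
            Visit Y.
            At Y: go left to N.
              N is a leaf — visit N.
            At Y: no right child.
          At Q: go right to J.
            J is a leaf — visit J.
        At B: go right to G.
          G is a leaf — visit G.
      At C: no right child.
    At A: no right child.
At X: go right to W.
  W is a leaf — visit W.
Full pre-order sequence: X, P, A, C, B, Q, Y, N, J, G, W.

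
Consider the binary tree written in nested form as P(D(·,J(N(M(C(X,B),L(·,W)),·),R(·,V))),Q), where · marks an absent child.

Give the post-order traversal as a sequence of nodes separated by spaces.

X B C W L M N V R J D Q P

Post-order visits the left subtree, then the right subtree, then the node.
At P: go left to D.
  At D: no left child.
  At D: go right to J.
    At J: go left to N.
      At N: go left to M.
        At M: go left to C.
          At C: go left to X.
            X is a leaf — visit X.
          At C: go right to B.
            B is a leaf — visit B.
          Visit C.
        At M: go right to L.
          At L: no left child.
          At L: go right to W.
            W is a leaf — visit W.
          Visit L.
        Visit M.
      At N: no right child.
      Visit N.
    At J: go right to R.
      At R: no left child.
      At R: go right to V.
        V is a leaf — visit V.
      Visit R.
    Visit J.
  Visit D.
At P: go right to Q.
  Q is a leaf — visit Q.
Visit P.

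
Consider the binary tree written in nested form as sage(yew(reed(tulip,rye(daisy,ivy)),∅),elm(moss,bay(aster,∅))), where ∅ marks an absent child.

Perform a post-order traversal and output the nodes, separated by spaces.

Post-order visits the left subtree, then the right subtree, then the node.
At sage: go left to yew.
  At yew: go left to reed.
    At reed: go left to tulip.
      tulip is a leaf — visit tulip.
    At reed: go right to rye.
      At rye: go left to daisy.
        daisy is a leaf — visit daisy.
      At rye: go right to ivy.
        ivy is a leaf — visit ivy.
      Visit rye.
    Visit reed.
  At yew: no right child.
  Visit yew.
At sage: go right to elm.
  At elm: go left to moss.
    moss is a leaf — visit moss.
  At elm: go right to bay.
    At bay: go left to aster.
      aster is a leaf — visit aster.
    At bay: no right child.
    Visit bay.
  Visit elm.
Visit sage.

tulip daisy ivy rye reed yew moss aster bay elm sage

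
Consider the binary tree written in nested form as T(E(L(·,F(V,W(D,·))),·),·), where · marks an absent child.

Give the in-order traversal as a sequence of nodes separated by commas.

L, V, F, D, W, E, T

In-order visits the left subtree, then the node, then the right subtree.
At T: go left to E.
  At E: go left to L.
    At L: no left child.
    Visit L.
    At L: go right to F.
      At F: go left to V.
        V is a leaf — visit V.
      Visit F.
      At F: go right to W.
        At W: go left to D.
          D is a leaf — visit D.
        Visit W.
        At W: no right child.
  Visit E.
  At E: no right child.
Visit T.
At T: no right child.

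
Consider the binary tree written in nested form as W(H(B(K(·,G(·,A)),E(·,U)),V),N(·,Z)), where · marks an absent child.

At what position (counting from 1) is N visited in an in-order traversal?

In-order visits the left subtree, then the node, then the right subtree.
At W: go left to H.
  At H: go left to B.
    At B: go left to K.
      At K: no left child.
      Visit K.
      At K: go right to G.
        At G: no left child.
        Visit G.
        At G: go right to A.
          A is a leaf — visit A.
    Visit B.
    At B: go right to E.
      At E: no left child.
      Visit E.
      At E: go right to U.
        U is a leaf — visit U.
  Visit H.
  At H: go right to V.
    V is a leaf — visit V.
Visit W.
At W: go right to N.
  At N: no left child.
  Visit N.
  At N: go right to Z.
    Z is a leaf — visit Z.
Full in-order sequence: K, G, A, B, E, U, H, V, W, N, Z.

10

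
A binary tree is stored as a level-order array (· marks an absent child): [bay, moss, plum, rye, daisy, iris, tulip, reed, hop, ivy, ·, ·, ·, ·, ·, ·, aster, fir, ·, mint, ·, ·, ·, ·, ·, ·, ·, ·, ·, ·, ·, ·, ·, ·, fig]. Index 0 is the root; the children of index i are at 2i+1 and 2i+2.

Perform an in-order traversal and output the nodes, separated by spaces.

reed aster fig rye fir hop moss mint ivy daisy bay iris plum tulip

In-order visits the left subtree, then the node, then the right subtree.
At bay: go left to moss.
  At moss: go left to rye.
    At rye: go left to reed.
      At reed: no left child.
      Visit reed.
      At reed: go right to aster.
        At aster: no left child.
        Visit aster.
        At aster: go right to fig.
          fig is a leaf — visit fig.
    Visit rye.
    At rye: go right to hop.
      At hop: go left to fir.
        fir is a leaf — visit fir.
      Visit hop.
      At hop: no right child.
  Visit moss.
  At moss: go right to daisy.
    At daisy: go left to ivy.
      At ivy: go left to mint.
        mint is a leaf — visit mint.
      Visit ivy.
      At ivy: no right child.
    Visit daisy.
    At daisy: no right child.
Visit bay.
At bay: go right to plum.
  At plum: go left to iris.
    iris is a leaf — visit iris.
  Visit plum.
  At plum: go right to tulip.
    tulip is a leaf — visit tulip.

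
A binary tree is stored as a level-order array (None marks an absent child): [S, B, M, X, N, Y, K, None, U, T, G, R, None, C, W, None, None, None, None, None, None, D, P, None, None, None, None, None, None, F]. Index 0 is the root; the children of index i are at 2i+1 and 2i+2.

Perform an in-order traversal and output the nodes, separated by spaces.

In-order visits the left subtree, then the node, then the right subtree.
At S: go left to B.
  At B: go left to X.
    At X: no left child.
    Visit X.
    At X: go right to U.
      U is a leaf — visit U.
  Visit B.
  At B: go right to N.
    At N: go left to T.
      T is a leaf — visit T.
    Visit N.
    At N: go right to G.
      At G: go left to D.
        D is a leaf — visit D.
      Visit G.
      At G: go right to P.
        P is a leaf — visit P.
Visit S.
At S: go right to M.
  At M: go left to Y.
    At Y: go left to R.
      R is a leaf — visit R.
    Visit Y.
    At Y: no right child.
  Visit M.
  At M: go right to K.
    At K: go left to C.
      C is a leaf — visit C.
    Visit K.
    At K: go right to W.
      At W: go left to F.
        F is a leaf — visit F.
      Visit W.
      At W: no right child.

X U B T N D G P S R Y M C K F W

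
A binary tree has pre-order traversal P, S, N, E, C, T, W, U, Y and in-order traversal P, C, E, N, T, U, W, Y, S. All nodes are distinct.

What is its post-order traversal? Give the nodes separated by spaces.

The first element of pre-order is the root; it splits in-order into left and right subtrees.
Root P: left subtree has 0 nodes { }, right has 8 {C, E, N, T, U, W, Y, S}.
  Root S: left subtree has 7 nodes {C, E, N, T, U, W, Y}, right has 0 { }.
    Root N: left subtree has 2 nodes {C, E}, right has 4 {T, U, W, Y}.
      Root E: left subtree has 1 node {C}, right has 0 { }.
      Root T: left subtree has 0 nodes { }, right has 3 {U, W, Y}.
        Root W: left subtree has 1 node {U}, right has 1 {Y}.

C E U Y W T N S P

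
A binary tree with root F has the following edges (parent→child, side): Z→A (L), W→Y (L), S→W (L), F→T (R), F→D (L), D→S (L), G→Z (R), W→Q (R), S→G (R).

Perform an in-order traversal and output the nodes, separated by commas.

In-order visits the left subtree, then the node, then the right subtree.
At F: go left to D.
  At D: go left to S.
    At S: go left to W.
      At W: go left to Y.
        Y is a leaf — visit Y.
      Visit W.
      At W: go right to Q.
        Q is a leaf — visit Q.
    Visit S.
    At S: go right to G.
      At G: no left child.
      Visit G.
      At G: go right to Z.
        At Z: go left to A.
          A is a leaf — visit A.
        Visit Z.
        At Z: no right child.
  Visit D.
  At D: no right child.
Visit F.
At F: go right to T.
  T is a leaf — visit T.

Y, W, Q, S, G, A, Z, D, F, T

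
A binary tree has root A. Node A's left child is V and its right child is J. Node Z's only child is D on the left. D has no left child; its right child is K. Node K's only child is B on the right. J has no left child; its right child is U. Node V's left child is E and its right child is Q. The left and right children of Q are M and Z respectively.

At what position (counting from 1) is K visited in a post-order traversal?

Post-order visits the left subtree, then the right subtree, then the node.
At A: go left to V.
  At V: go left to E.
    E is a leaf — visit E.
  At V: go right to Q.
    At Q: go left to M.
      M is a leaf — visit M.
    At Q: go right to Z.
      At Z: go left to D.
        At D: no left child.
        At D: go right to K.
          At K: no left child.
          At K: go right to B.
            B is a leaf — visit B.
          Visit K.
        Visit D.
      At Z: no right child.
      Visit Z.
    Visit Q.
  Visit V.
At A: go right to J.
  At J: no left child.
  At J: go right to U.
    U is a leaf — visit U.
  Visit J.
Visit A.
Full post-order sequence: E, M, B, K, D, Z, Q, V, U, J, A.

4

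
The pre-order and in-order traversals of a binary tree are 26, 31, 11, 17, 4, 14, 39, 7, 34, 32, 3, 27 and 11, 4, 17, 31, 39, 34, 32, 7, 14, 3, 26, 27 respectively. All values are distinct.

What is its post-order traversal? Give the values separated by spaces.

4 17 11 32 34 7 39 3 14 31 27 26

The first element of pre-order is the root; it splits in-order into left and right subtrees.
Root 26: left subtree has 10 nodes {11, 4, 17, 31, 39, 34, 32, 7, 14, 3}, right has 1 {27}.
  Root 31: left subtree has 3 nodes {11, 4, 17}, right has 6 {39, 34, 32, 7, 14, 3}.
    Root 11: left subtree has 0 nodes { }, right has 2 {4, 17}.
      Root 17: left subtree has 1 node {4}, right has 0 { }.
    Root 14: left subtree has 4 nodes {39, 34, 32, 7}, right has 1 {3}.
      Root 39: left subtree has 0 nodes { }, right has 3 {34, 32, 7}.
        Root 7: left subtree has 2 nodes {34, 32}, right has 0 { }.
          Root 34: left subtree has 0 nodes { }, right has 1 {32}.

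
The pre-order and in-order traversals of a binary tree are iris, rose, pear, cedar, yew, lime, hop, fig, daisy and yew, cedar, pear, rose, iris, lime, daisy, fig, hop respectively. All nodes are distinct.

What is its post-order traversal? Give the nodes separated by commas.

yew, cedar, pear, rose, daisy, fig, hop, lime, iris

The first element of pre-order is the root; it splits in-order into left and right subtrees.
Root iris: left subtree has 4 nodes {yew, cedar, pear, rose}, right has 4 {lime, daisy, fig, hop}.
  Root rose: left subtree has 3 nodes {yew, cedar, pear}, right has 0 { }.
    Root pear: left subtree has 2 nodes {yew, cedar}, right has 0 { }.
      Root cedar: left subtree has 1 node {yew}, right has 0 { }.
  Root lime: left subtree has 0 nodes { }, right has 3 {daisy, fig, hop}.
    Root hop: left subtree has 2 nodes {daisy, fig}, right has 0 { }.
      Root fig: left subtree has 1 node {daisy}, right has 0 { }.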